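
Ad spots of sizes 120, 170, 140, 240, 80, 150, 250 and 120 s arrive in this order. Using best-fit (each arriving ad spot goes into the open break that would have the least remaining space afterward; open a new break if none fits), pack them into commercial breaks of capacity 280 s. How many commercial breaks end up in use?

5

  120 → break 1 (new)  [load 120/280]
  170 → break 2 (new)  [load 170/280]
  140 → break 1  [load 260/280]
  240 → break 3 (new)  [load 240/280]
  80 → break 2  [load 250/280]
  150 → break 4 (new)  [load 150/280]
  250 → break 5 (new)  [load 250/280]
  120 → break 4  [load 270/280]
5 commercial breaks opened.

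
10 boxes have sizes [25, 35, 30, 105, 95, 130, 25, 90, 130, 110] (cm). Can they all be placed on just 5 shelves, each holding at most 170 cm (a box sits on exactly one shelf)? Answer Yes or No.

Total = 775 cm; ⌈775/170⌉ = 5.
6 boxes each exceed half the capacity and cannot share a shelf, forcing at least 6 shelves.
At least 6 shelves are required, but only 5 are allowed.

No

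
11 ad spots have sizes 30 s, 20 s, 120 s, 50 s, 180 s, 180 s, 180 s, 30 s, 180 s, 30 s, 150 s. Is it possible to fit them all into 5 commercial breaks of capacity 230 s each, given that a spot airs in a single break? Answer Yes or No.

Total = 1150 s; ⌈1150/230⌉ = 5.
6 ad spots each exceed half the capacity and cannot share a break, forcing at least 6 commercial breaks.
At least 6 commercial breaks are required, but only 5 are allowed.

No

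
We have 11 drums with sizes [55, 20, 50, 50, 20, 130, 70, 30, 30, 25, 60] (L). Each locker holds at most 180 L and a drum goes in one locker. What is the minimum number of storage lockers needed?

Total = 130 + 70 + 60 + 55 + 50 + 50 + 30 + 30 + 25 + 20 + 20 = 540 L.
Lower bound: ⌈540/180⌉ = 3 storage lockers.
A packing using 3 storage lockers:
  locker 1: 130 + 50 = 180
  locker 2: 70 + 60 + 50 = 180
  locker 3: 55 + 30 + 30 + 25 + 20 + 20 = 180
This matches the lower bound, so 3 is optimal.

3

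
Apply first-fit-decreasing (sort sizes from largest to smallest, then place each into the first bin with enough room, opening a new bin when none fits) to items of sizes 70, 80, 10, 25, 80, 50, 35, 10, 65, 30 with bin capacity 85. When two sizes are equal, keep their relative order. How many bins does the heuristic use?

Sorted descending: 80, 80, 70, 65, 50, 35, 30, 25, 10, 10.
  80 → bin 1 (new)  [load 80/85]
  80 → bin 2 (new)  [load 80/85]
  70 → bin 3 (new)  [load 70/85]
  65 → bin 4 (new)  [load 65/85]
  50 → bin 5 (new)  [load 50/85]
  35 → bin 5  [load 85/85]
  30 → bin 6 (new)  [load 30/85]
  25 → bin 6  [load 55/85]
  10 → bin 3  [load 80/85]
  10 → bin 4  [load 75/85]
6 bins opened.

6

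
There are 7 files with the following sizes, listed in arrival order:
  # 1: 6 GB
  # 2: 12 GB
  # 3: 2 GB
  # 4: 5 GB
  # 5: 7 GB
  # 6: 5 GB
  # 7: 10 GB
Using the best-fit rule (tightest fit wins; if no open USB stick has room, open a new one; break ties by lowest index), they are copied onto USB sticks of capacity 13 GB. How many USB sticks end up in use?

  6 → USB stick 1 (new)  [load 6/13]
  12 → USB stick 2 (new)  [load 12/13]
  2 → USB stick 1  [load 8/13]
  5 → USB stick 1  [load 13/13]
  7 → USB stick 3 (new)  [load 7/13]
  5 → USB stick 3  [load 12/13]
  10 → USB stick 4 (new)  [load 10/13]
4 USB sticks opened.

4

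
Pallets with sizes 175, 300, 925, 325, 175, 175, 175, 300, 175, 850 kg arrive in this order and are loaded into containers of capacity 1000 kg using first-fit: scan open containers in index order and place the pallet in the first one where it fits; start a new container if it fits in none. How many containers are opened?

  175 → container 1 (new)  [load 175/1000]
  300 → container 1  [load 475/1000]
  925 → container 2 (new)  [load 925/1000]
  325 → container 1  [load 800/1000]
  175 → container 1  [load 975/1000]
  175 → container 3 (new)  [load 175/1000]
  175 → container 3  [load 350/1000]
  300 → container 3  [load 650/1000]
  175 → container 3  [load 825/1000]
  850 → container 4 (new)  [load 850/1000]
4 containers opened.

4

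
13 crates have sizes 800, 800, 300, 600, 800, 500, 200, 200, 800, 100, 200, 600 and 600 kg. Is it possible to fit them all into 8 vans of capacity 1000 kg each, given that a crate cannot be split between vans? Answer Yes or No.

A valid assignment using 8 vans:
  van 1: 800 + 200 = 1000
  van 2: 800 + 200 = 1000
  van 3: 800 + 200 = 1000
  van 4: 800 + 100 = 900
  van 5: 600 + 300 = 900
  van 6: 600 = 600
  van 7: 600 = 600
  van 8: 500 = 500
Every load is within 1000 kg, so 8 vans suffice.

Yes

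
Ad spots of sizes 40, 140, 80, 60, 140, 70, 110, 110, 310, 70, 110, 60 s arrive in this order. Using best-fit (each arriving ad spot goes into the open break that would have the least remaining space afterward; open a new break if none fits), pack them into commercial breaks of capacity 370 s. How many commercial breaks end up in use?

  40 → break 1 (new)  [load 40/370]
  140 → break 1  [load 180/370]
  80 → break 1  [load 260/370]
  60 → break 1  [load 320/370]
  140 → break 2 (new)  [load 140/370]
  70 → break 2  [load 210/370]
  110 → break 2  [load 320/370]
  110 → break 3 (new)  [load 110/370]
  310 → break 4 (new)  [load 310/370]
  70 → break 3  [load 180/370]
  110 → break 3  [load 290/370]
  60 → break 4  [load 370/370]
4 commercial breaks opened.

4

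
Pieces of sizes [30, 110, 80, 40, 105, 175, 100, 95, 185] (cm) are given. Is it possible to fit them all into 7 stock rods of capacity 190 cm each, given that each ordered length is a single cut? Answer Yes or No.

Yes

A valid assignment using 6 stock rods:
  stock rod 1: 185 = 185
  stock rod 2: 175 = 175
  stock rod 3: 110 + 80 = 190
  stock rod 4: 105 + 40 + 30 = 175
  stock rod 5: 100 = 100
  stock rod 6: 95 = 95
That uses only 6 ≤ 7, so 7 stock rods are enough.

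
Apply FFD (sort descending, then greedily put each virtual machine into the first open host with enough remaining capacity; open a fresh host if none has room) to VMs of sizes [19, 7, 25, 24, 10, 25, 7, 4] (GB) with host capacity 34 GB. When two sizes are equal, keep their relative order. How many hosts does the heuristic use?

Sorted descending: 25, 25, 24, 19, 10, 7, 7, 4.
  25 → host 1 (new)  [load 25/34]
  25 → host 2 (new)  [load 25/34]
  24 → host 3 (new)  [load 24/34]
  19 → host 4 (new)  [load 19/34]
  10 → host 3  [load 34/34]
  7 → host 1  [load 32/34]
  7 → host 2  [load 32/34]
  4 → host 4  [load 23/34]
4 hosts opened.

4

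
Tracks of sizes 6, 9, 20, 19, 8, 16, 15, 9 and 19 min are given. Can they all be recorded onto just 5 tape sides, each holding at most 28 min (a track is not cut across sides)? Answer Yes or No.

Yes

A valid assignment using 5 tape sides:
  side 1: 20 + 8 = 28
  side 2: 19 + 9 = 28
  side 3: 19 + 9 = 28
  side 4: 16 + 6 = 22
  side 5: 15 = 15
Every load is within 28 min, so 5 tape sides suffice.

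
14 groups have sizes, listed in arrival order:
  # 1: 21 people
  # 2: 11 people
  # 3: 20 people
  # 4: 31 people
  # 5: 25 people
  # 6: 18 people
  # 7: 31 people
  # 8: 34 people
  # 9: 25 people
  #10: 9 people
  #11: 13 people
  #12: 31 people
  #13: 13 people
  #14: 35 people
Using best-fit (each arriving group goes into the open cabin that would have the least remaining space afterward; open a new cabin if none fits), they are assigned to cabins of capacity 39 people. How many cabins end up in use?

10

  21 → cabin 1 (new)  [load 21/39]
  11 → cabin 1  [load 32/39]
  20 → cabin 2 (new)  [load 20/39]
  31 → cabin 3 (new)  [load 31/39]
  25 → cabin 4 (new)  [load 25/39]
  18 → cabin 2  [load 38/39]
  31 → cabin 5 (new)  [load 31/39]
  34 → cabin 6 (new)  [load 34/39]
  25 → cabin 7 (new)  [load 25/39]
  9 → cabin 4  [load 34/39]
  13 → cabin 7  [load 38/39]
  31 → cabin 8 (new)  [load 31/39]
  13 → cabin 9 (new)  [load 13/39]
  35 → cabin 10 (new)  [load 35/39]
10 cabins opened.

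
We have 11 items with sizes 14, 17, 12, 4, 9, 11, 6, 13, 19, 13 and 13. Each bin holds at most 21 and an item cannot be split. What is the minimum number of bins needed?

Total = 19 + 17 + 14 + 13 + 13 + 13 + 12 + 11 + 9 + 6 + 4 = 131.
Lower bound: ⌈131/21⌉ = 7 bins.
Also, 8 items each exceed 21/2, and no two of those can share a bin, so at least 8 bins are needed.
A packing using 8 bins:
  bin 1: 19 = 19
  bin 2: 17 + 4 = 21
  bin 3: 14 + 6 = 20
  bin 4: 13 = 13
  bin 5: 13 = 13
  bin 6: 13 = 13
  bin 7: 12 + 9 = 21
  bin 8: 11 = 11
This matches the lower bound, so 8 is optimal.

8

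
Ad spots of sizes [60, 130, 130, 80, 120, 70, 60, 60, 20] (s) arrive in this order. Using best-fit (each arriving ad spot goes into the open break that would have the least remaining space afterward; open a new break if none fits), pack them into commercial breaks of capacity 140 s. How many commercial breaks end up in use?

  60 → break 1 (new)  [load 60/140]
  130 → break 2 (new)  [load 130/140]
  130 → break 3 (new)  [load 130/140]
  80 → break 1  [load 140/140]
  120 → break 4 (new)  [load 120/140]
  70 → break 5 (new)  [load 70/140]
  60 → break 5  [load 130/140]
  60 → break 6 (new)  [load 60/140]
  20 → break 4  [load 140/140]
6 commercial breaks opened.

6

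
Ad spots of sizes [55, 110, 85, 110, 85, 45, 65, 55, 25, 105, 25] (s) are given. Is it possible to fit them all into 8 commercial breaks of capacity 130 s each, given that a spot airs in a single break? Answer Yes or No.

A valid assignment using 7 commercial breaks:
  break 1: 110 = 110
  break 2: 110 = 110
  break 3: 105 + 25 = 130
  break 4: 85 + 45 = 130
  break 5: 85 + 25 = 110
  break 6: 65 + 55 = 120
  break 7: 55 = 55
That uses only 7 ≤ 8, so 8 commercial breaks are enough.

Yes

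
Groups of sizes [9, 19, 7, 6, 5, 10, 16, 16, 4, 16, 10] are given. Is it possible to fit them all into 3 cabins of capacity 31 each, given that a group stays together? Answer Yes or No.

No

Total = 118; ⌈118/31⌉ = 4.
At least 4 cabins are required, but only 3 are allowed.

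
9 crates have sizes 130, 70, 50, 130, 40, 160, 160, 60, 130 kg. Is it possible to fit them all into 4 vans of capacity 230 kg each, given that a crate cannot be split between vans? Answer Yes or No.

Total = 930 kg; ⌈930/230⌉ = 5.
At least 5 vans are required, but only 4 are allowed.

No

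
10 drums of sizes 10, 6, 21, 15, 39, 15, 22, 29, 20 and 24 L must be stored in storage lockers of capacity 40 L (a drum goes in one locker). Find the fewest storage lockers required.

Total = 39 + 29 + 24 + 22 + 21 + 20 + 15 + 15 + 10 + 6 = 201 L.
Lower bound: ⌈201/40⌉ = 6 storage lockers.
A packing using 6 storage lockers:
  locker 1: 39 = 39
  locker 2: 29 + 10 = 39
  locker 3: 24 + 15 = 39
  locker 4: 22 + 15 = 37
  locker 5: 21 + 6 = 27
  locker 6: 20 = 20
This matches the lower bound, so 6 is optimal.

6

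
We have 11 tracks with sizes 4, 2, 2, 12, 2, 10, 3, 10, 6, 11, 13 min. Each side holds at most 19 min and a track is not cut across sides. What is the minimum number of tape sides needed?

5

Total = 13 + 12 + 11 + 10 + 10 + 6 + 4 + 3 + 2 + 2 + 2 = 75 min.
Lower bound: ⌈75/19⌉ = 4 tape sides.
Also, 5 tracks each exceed 19/2 min, and no two of those can share a side, so at least 5 tape sides are needed.
A packing using 5 tape sides:
  side 1: 13 + 6 = 19
  side 2: 12 + 4 + 3 = 19
  side 3: 11 + 2 + 2 + 2 = 17
  side 4: 10 = 10
  side 5: 10 = 10
This matches the lower bound, so 5 is optimal.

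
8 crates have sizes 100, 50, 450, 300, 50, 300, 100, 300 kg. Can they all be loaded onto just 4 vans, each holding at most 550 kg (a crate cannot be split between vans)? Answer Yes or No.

A valid assignment using 4 vans:
  van 1: 450 + 100 = 550
  van 2: 300 + 100 + 50 + 50 = 500
  van 3: 300 = 300
  van 4: 300 = 300
Every load is within 550 kg, so 4 vans suffice.

Yes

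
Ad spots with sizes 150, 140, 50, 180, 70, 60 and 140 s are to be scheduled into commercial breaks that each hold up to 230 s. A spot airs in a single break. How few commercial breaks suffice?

Total = 180 + 150 + 140 + 140 + 70 + 60 + 50 = 790 s.
Lower bound: ⌈790/230⌉ = 4 commercial breaks.
A packing using 4 commercial breaks:
  break 1: 180 + 50 = 230
  break 2: 150 + 70 = 220
  break 3: 140 + 60 = 200
  break 4: 140 = 140
This matches the lower bound, so 4 is optimal.

4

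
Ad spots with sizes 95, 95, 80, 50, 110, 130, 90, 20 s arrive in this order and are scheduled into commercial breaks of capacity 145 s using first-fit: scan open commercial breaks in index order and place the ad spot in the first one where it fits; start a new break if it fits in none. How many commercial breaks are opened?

6

  95 → break 1 (new)  [load 95/145]
  95 → break 2 (new)  [load 95/145]
  80 → break 3 (new)  [load 80/145]
  50 → break 1  [load 145/145]
  110 → break 4 (new)  [load 110/145]
  130 → break 5 (new)  [load 130/145]
  90 → break 6 (new)  [load 90/145]
  20 → break 2  [load 115/145]
6 commercial breaks opened.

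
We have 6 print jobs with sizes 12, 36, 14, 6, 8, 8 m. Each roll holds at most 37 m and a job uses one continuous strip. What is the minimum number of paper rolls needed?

3

Total = 36 + 14 + 12 + 8 + 8 + 6 = 84 m.
Lower bound: ⌈84/37⌉ = 3 paper rolls.
A packing using 3 paper rolls:
  roll 1: 36 = 36
  roll 2: 14 + 12 + 8 = 34
  roll 3: 8 + 6 = 14
This matches the lower bound, so 3 is optimal.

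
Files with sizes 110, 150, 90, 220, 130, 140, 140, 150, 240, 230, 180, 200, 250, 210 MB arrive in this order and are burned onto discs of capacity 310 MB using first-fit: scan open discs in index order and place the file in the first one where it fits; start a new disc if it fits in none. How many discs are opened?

10

  110 → disc 1 (new)  [load 110/310]
  150 → disc 1  [load 260/310]
  90 → disc 2 (new)  [load 90/310]
  220 → disc 2  [load 310/310]
  130 → disc 3 (new)  [load 130/310]
  140 → disc 3  [load 270/310]
  140 → disc 4 (new)  [load 140/310]
  150 → disc 4  [load 290/310]
  240 → disc 5 (new)  [load 240/310]
  230 → disc 6 (new)  [load 230/310]
  180 → disc 7 (new)  [load 180/310]
  200 → disc 8 (new)  [load 200/310]
  250 → disc 9 (new)  [load 250/310]
  210 → disc 10 (new)  [load 210/310]
10 discs opened.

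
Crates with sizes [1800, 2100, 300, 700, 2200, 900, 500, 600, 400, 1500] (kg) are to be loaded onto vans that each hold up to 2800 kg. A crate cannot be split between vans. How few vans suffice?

4

Total = 2200 + 2100 + 1800 + 1500 + 900 + 700 + 600 + 500 + 400 + 300 = 11000 kg.
Lower bound: ⌈11000/2800⌉ = 4 vans.
A packing using 4 vans:
  van 1: 2200 + 600 = 2800
  van 2: 2100 + 700 = 2800
  van 3: 1800 + 900 = 2700
  van 4: 1500 + 500 + 400 + 300 = 2700
This matches the lower bound, so 4 is optimal.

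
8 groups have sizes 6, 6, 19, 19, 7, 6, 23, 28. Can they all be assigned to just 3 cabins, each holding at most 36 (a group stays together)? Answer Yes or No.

Total = 114; ⌈114/36⌉ = 4.
At least 4 cabins are required, but only 3 are allowed.

No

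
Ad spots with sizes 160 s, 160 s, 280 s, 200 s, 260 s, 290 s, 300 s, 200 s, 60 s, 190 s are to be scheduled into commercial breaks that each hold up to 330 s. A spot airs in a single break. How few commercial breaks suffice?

8

Total = 300 + 290 + 280 + 260 + 200 + 200 + 190 + 160 + 160 + 60 = 2100 s.
Lower bound: ⌈2100/330⌉ = 7 commercial breaks.
A packing using 8 commercial breaks:
  break 1: 300 = 300
  break 2: 290 = 290
  break 3: 280 = 280
  break 4: 260 + 60 = 320
  break 5: 200 = 200
  break 6: 200 = 200
  break 7: 190 = 190
  break 8: 160 + 160 = 320
No arrangement into 7 commercial breaks stays within capacity, so 8 is optimal.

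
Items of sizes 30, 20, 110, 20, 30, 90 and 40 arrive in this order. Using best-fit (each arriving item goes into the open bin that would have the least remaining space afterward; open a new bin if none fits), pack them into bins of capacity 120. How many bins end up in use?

4

  30 → bin 1 (new)  [load 30/120]
  20 → bin 1  [load 50/120]
  110 → bin 2 (new)  [load 110/120]
  20 → bin 1  [load 70/120]
  30 → bin 1  [load 100/120]
  90 → bin 3 (new)  [load 90/120]
  40 → bin 4 (new)  [load 40/120]
4 bins opened.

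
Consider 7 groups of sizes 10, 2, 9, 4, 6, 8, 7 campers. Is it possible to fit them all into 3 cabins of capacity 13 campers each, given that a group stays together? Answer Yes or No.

Total = 46 campers; ⌈46/13⌉ = 4.
At least 4 cabins are required, but only 3 are allowed.

No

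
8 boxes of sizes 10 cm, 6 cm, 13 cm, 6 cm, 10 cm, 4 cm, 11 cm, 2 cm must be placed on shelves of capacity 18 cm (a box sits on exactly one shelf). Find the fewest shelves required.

Total = 13 + 11 + 10 + 10 + 6 + 6 + 4 + 2 = 62 cm.
Lower bound: ⌈62/18⌉ = 4 shelves.
A packing using 4 shelves:
  shelf 1: 13 + 4 = 17
  shelf 2: 11 + 6 = 17
  shelf 3: 10 + 6 + 2 = 18
  shelf 4: 10 = 10
This matches the lower bound, so 4 is optimal.

4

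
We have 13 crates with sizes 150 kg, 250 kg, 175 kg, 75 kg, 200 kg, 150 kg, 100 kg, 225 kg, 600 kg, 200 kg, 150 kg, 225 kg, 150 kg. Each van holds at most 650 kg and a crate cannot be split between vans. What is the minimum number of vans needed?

Total = 600 + 250 + 225 + 225 + 200 + 200 + 175 + 150 + 150 + 150 + 150 + 100 + 75 = 2650 kg.
Lower bound: ⌈2650/650⌉ = 5 vans.
A packing using 5 vans:
  van 1: 600 = 600
  van 2: 250 + 225 + 175 = 650
  van 3: 225 + 200 + 200 = 625
  van 4: 150 + 150 + 150 + 150 = 600
  van 5: 100 + 75 = 175
This matches the lower bound, so 5 is optimal.

5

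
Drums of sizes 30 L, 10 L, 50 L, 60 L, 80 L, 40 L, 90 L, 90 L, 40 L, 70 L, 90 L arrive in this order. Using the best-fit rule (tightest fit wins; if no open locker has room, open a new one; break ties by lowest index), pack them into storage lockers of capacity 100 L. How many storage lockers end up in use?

8

  30 → locker 1 (new)  [load 30/100]
  10 → locker 1  [load 40/100]
  50 → locker 1  [load 90/100]
  60 → locker 2 (new)  [load 60/100]
  80 → locker 3 (new)  [load 80/100]
  40 → locker 2  [load 100/100]
  90 → locker 4 (new)  [load 90/100]
  90 → locker 5 (new)  [load 90/100]
  40 → locker 6 (new)  [load 40/100]
  70 → locker 7 (new)  [load 70/100]
  90 → locker 8 (new)  [load 90/100]
8 storage lockers opened.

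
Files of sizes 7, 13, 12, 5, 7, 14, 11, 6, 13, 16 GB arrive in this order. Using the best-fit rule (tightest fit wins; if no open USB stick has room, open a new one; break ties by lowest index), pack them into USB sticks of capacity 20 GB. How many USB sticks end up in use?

  7 → USB stick 1 (new)  [load 7/20]
  13 → USB stick 1  [load 20/20]
  12 → USB stick 2 (new)  [load 12/20]
  5 → USB stick 2  [load 17/20]
  7 → USB stick 3 (new)  [load 7/20]
  14 → USB stick 4 (new)  [load 14/20]
  11 → USB stick 3  [load 18/20]
  6 → USB stick 4  [load 20/20]
  13 → USB stick 5 (new)  [load 13/20]
  16 → USB stick 6 (new)  [load 16/20]
6 USB sticks opened.

6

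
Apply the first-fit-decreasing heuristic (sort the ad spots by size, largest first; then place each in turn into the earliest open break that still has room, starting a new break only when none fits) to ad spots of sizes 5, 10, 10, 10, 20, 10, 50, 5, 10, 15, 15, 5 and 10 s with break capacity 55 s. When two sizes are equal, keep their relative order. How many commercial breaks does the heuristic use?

Sorted descending: 50, 20, 15, 15, 10, 10, 10, 10, 10, 10, 5, 5, 5.
  50 → break 1 (new)  [load 50/55]
  20 → break 2 (new)  [load 20/55]
  15 → break 2  [load 35/55]
  15 → break 2  [load 50/55]
  10 → break 3 (new)  [load 10/55]
  10 → break 3  [load 20/55]
  10 → break 3  [load 30/55]
  10 → break 3  [load 40/55]
  10 → break 3  [load 50/55]
  10 → break 4 (new)  [load 10/55]
  5 → break 1  [load 55/55]
  5 → break 2  [load 55/55]
  5 → break 3  [load 55/55]
4 commercial breaks opened.

4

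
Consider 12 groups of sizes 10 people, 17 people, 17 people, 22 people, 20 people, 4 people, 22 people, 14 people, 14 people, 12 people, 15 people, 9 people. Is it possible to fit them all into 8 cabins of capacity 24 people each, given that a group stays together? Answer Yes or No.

No

Total = 176 people; ⌈176/24⌉ = 8.
The bound of 8 does not rule out 8, but exhaustive search shows no assignment into 8 cabins of capacity 24 people exists — the minimum is 9.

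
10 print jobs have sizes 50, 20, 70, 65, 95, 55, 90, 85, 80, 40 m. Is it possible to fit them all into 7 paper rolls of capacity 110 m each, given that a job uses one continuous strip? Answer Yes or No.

Yes

A valid assignment using 7 paper rolls:
  roll 1: 95 = 95
  roll 2: 90 + 20 = 110
  roll 3: 85 = 85
  roll 4: 80 = 80
  roll 5: 70 + 40 = 110
  roll 6: 65 = 65
  roll 7: 55 + 50 = 105
Every load is within 110 m, so 7 paper rolls suffice.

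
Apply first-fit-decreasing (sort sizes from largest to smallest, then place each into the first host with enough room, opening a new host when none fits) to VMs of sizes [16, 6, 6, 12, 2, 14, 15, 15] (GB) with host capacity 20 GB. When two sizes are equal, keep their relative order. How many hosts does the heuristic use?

Sorted descending: 16, 15, 15, 14, 12, 6, 6, 2.
  16 → host 1 (new)  [load 16/20]
  15 → host 2 (new)  [load 15/20]
  15 → host 3 (new)  [load 15/20]
  14 → host 4 (new)  [load 14/20]
  12 → host 5 (new)  [load 12/20]
  6 → host 4  [load 20/20]
  6 → host 5  [load 18/20]
  2 → host 1  [load 18/20]
5 hosts opened.

5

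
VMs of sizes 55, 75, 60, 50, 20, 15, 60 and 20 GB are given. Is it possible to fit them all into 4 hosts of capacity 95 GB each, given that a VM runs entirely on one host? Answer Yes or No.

Total = 355 GB; ⌈355/95⌉ = 4.
5 VMs each exceed half the capacity and cannot share a host, forcing at least 5 hosts.
At least 5 hosts are required, but only 4 are allowed.

No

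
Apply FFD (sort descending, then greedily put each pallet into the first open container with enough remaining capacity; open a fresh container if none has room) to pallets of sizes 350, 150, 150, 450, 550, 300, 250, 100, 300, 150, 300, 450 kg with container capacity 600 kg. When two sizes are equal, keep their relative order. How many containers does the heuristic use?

6

Sorted descending: 550, 450, 450, 350, 300, 300, 300, 250, 150, 150, 150, 100.
  550 → container 1 (new)  [load 550/600]
  450 → container 2 (new)  [load 450/600]
  450 → container 3 (new)  [load 450/600]
  350 → container 4 (new)  [load 350/600]
  300 → container 5 (new)  [load 300/600]
  300 → container 5  [load 600/600]
  300 → container 6 (new)  [load 300/600]
  250 → container 4  [load 600/600]
  150 → container 2  [load 600/600]
  150 → container 3  [load 600/600]
  150 → container 6  [load 450/600]
  100 → container 6  [load 550/600]
6 containers opened.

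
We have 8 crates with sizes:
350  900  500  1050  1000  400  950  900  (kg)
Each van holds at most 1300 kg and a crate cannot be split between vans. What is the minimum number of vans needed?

Total = 1050 + 1000 + 950 + 900 + 900 + 500 + 400 + 350 = 6050 kg.
Lower bound: ⌈6050/1300⌉ = 5 vans.
A packing using 6 vans:
  van 1: 1050 = 1050
  van 2: 1000 = 1000
  van 3: 950 + 350 = 1300
  van 4: 900 + 400 = 1300
  van 5: 900 = 900
  van 6: 500 = 500
No arrangement into 5 vans stays within capacity, so 6 is optimal.

6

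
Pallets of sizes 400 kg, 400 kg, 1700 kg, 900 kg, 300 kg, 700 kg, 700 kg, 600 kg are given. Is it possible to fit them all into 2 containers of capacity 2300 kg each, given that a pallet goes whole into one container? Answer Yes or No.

Total = 5700 kg; ⌈5700/2300⌉ = 3.
At least 3 containers are required, but only 2 are allowed.

No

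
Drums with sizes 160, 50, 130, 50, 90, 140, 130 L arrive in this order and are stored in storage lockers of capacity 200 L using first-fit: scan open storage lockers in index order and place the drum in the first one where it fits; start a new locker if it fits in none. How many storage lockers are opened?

5

  160 → locker 1 (new)  [load 160/200]
  50 → locker 2 (new)  [load 50/200]
  130 → locker 2  [load 180/200]
  50 → locker 3 (new)  [load 50/200]
  90 → locker 3  [load 140/200]
  140 → locker 4 (new)  [load 140/200]
  130 → locker 5 (new)  [load 130/200]
5 storage lockers opened.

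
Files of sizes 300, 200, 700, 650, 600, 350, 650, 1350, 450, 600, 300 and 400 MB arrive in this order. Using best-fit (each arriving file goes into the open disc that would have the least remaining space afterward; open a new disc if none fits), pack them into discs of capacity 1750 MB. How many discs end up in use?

  300 → disc 1 (new)  [load 300/1750]
  200 → disc 1  [load 500/1750]
  700 → disc 1  [load 1200/1750]
  650 → disc 2 (new)  [load 650/1750]
  600 → disc 2  [load 1250/1750]
  350 → disc 2  [load 1600/1750]
  650 → disc 3 (new)  [load 650/1750]
  1350 → disc 4 (new)  [load 1350/1750]
  450 → disc 1  [load 1650/1750]
  600 → disc 3  [load 1250/1750]
  300 → disc 4  [load 1650/1750]
  400 → disc 3  [load 1650/1750]
4 discs opened.

4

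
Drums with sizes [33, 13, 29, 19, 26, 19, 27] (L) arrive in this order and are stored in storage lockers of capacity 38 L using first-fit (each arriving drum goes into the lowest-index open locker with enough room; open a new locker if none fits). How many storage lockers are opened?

6

  33 → locker 1 (new)  [load 33/38]
  13 → locker 2 (new)  [load 13/38]
  29 → locker 3 (new)  [load 29/38]
  19 → locker 2  [load 32/38]
  26 → locker 4 (new)  [load 26/38]
  19 → locker 5 (new)  [load 19/38]
  27 → locker 6 (new)  [load 27/38]
6 storage lockers opened.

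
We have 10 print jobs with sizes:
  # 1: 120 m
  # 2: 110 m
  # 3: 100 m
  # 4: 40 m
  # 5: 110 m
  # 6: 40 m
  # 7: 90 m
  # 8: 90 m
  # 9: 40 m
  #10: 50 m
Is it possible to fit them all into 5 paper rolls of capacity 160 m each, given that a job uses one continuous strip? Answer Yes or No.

Total = 790 m; ⌈790/160⌉ = 5.
6 print jobs each exceed half the capacity and cannot share a roll, forcing at least 6 paper rolls.
At least 6 paper rolls are required, but only 5 are allowed.

No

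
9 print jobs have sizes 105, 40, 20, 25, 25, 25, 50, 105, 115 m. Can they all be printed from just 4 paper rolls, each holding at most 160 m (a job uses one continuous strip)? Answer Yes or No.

Yes

A valid assignment using 4 paper rolls:
  roll 1: 115 + 40 = 155
  roll 2: 105 + 50 = 155
  roll 3: 105 + 25 + 25 = 155
  roll 4: 25 + 20 = 45
Every load is within 160 m, so 4 paper rolls suffice.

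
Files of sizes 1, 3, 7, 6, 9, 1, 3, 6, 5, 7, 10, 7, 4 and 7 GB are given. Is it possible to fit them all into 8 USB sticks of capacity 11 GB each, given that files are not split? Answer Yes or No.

Yes

A valid assignment using 8 USB sticks:
  USB stick 1: 10 + 1 = 11
  USB stick 2: 9 + 1 = 10
  USB stick 3: 7 + 4 = 11
  USB stick 4: 7 + 3 = 10
  USB stick 5: 7 + 3 = 10
  USB stick 6: 7 = 7
  USB stick 7: 6 + 5 = 11
  USB stick 8: 6 = 6
Every load is within 11 GB, so 8 USB sticks suffice.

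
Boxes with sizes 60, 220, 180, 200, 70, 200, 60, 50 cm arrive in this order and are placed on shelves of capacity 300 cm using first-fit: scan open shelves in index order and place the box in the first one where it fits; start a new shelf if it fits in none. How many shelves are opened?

4

  60 → shelf 1 (new)  [load 60/300]
  220 → shelf 1  [load 280/300]
  180 → shelf 2 (new)  [load 180/300]
  200 → shelf 3 (new)  [load 200/300]
  70 → shelf 2  [load 250/300]
  200 → shelf 4 (new)  [load 200/300]
  60 → shelf 3  [load 260/300]
  50 → shelf 2  [load 300/300]
4 shelves opened.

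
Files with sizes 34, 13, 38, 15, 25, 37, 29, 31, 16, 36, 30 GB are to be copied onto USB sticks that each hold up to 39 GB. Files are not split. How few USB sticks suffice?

9

Total = 38 + 37 + 36 + 34 + 31 + 30 + 29 + 25 + 16 + 15 + 13 = 304 GB.
Lower bound: ⌈304/39⌉ = 8 USB sticks.
A packing using 9 USB sticks:
  USB stick 1: 38 = 38
  USB stick 2: 37 = 37
  USB stick 3: 36 = 36
  USB stick 4: 34 = 34
  USB stick 5: 31 = 31
  USB stick 6: 30 = 30
  USB stick 7: 29 = 29
  USB stick 8: 25 + 13 = 38
  USB stick 9: 16 + 15 = 31
No arrangement into 8 USB sticks stays within capacity, so 9 is optimal.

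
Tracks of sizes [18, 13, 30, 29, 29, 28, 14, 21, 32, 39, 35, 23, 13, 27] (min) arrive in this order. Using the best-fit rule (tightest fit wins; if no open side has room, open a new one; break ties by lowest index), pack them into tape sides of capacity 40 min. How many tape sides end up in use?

11

  18 → side 1 (new)  [load 18/40]
  13 → side 1  [load 31/40]
  30 → side 2 (new)  [load 30/40]
  29 → side 3 (new)  [load 29/40]
  29 → side 4 (new)  [load 29/40]
  28 → side 5 (new)  [load 28/40]
  14 → side 6 (new)  [load 14/40]
  21 → side 6  [load 35/40]
  32 → side 7 (new)  [load 32/40]
  39 → side 8 (new)  [load 39/40]
  35 → side 9 (new)  [load 35/40]
  23 → side 10 (new)  [load 23/40]
  13 → side 10  [load 36/40]
  27 → side 11 (new)  [load 27/40]
11 tape sides opened.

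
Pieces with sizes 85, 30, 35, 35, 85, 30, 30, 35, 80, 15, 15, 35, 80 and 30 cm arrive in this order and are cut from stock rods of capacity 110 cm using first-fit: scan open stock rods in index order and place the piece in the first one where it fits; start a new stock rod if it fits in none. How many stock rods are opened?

  85 → stock rod 1 (new)  [load 85/110]
  30 → stock rod 2 (new)  [load 30/110]
  35 → stock rod 2  [load 65/110]
  35 → stock rod 2  [load 100/110]
  85 → stock rod 3 (new)  [load 85/110]
  30 → stock rod 4 (new)  [load 30/110]
  30 → stock rod 4  [load 60/110]
  35 → stock rod 4  [load 95/110]
  80 → stock rod 5 (new)  [load 80/110]
  15 → stock rod 1  [load 100/110]
  15 → stock rod 3  [load 100/110]
  35 → stock rod 6 (new)  [load 35/110]
  80 → stock rod 7 (new)  [load 80/110]
  30 → stock rod 5  [load 110/110]
7 stock rods opened.

7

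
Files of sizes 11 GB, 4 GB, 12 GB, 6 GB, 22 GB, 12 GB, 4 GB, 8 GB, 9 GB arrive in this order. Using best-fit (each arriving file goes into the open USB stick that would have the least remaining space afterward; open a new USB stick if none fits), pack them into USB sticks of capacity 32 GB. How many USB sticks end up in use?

3

  11 → USB stick 1 (new)  [load 11/32]
  4 → USB stick 1  [load 15/32]
  12 → USB stick 1  [load 27/32]
  6 → USB stick 2 (new)  [load 6/32]
  22 → USB stick 2  [load 28/32]
  12 → USB stick 3 (new)  [load 12/32]
  4 → USB stick 2  [load 32/32]
  8 → USB stick 3  [load 20/32]
  9 → USB stick 3  [load 29/32]
3 USB sticks opened.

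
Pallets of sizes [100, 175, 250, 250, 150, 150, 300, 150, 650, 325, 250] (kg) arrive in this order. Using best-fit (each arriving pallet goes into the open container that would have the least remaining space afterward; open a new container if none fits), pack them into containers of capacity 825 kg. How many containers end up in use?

  100 → container 1 (new)  [load 100/825]
  175 → container 1  [load 275/825]
  250 → container 1  [load 525/825]
  250 → container 1  [load 775/825]
  150 → container 2 (new)  [load 150/825]
  150 → container 2  [load 300/825]
  300 → container 2  [load 600/825]
  150 → container 2  [load 750/825]
  650 → container 3 (new)  [load 650/825]
  325 → container 4 (new)  [load 325/825]
  250 → container 4  [load 575/825]
4 containers opened.

4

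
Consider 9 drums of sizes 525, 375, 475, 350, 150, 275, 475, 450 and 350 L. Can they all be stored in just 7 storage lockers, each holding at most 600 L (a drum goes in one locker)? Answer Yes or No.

No

Total = 3425 L; ⌈3425/600⌉ = 6.
7 drums each exceed half the capacity and cannot share a locker, forcing at least 7 storage lockers.
The bound of 7 does not rule out 7, but exhaustive search shows no assignment into 7 storage lockers of capacity 600 L exists — the minimum is 8.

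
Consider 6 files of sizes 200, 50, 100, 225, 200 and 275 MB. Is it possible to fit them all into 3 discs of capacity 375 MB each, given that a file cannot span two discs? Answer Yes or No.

No

Total = 1050 MB; ⌈1050/375⌉ = 3.
4 files each exceed half the capacity and cannot share a disc, forcing at least 4 discs.
At least 4 discs are required, but only 3 are allowed.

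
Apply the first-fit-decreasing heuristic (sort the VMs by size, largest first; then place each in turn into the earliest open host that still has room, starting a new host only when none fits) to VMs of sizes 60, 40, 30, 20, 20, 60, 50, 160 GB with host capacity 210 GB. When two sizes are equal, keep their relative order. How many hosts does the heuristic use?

3

Sorted descending: 160, 60, 60, 50, 40, 30, 20, 20.
  160 → host 1 (new)  [load 160/210]
  60 → host 2 (new)  [load 60/210]
  60 → host 2  [load 120/210]
  50 → host 1  [load 210/210]
  40 → host 2  [load 160/210]
  30 → host 2  [load 190/210]
  20 → host 2  [load 210/210]
  20 → host 3 (new)  [load 20/210]
3 hosts opened.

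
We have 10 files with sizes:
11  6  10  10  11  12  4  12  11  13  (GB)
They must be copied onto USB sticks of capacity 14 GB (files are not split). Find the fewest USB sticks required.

9

Total = 13 + 12 + 12 + 11 + 11 + 11 + 10 + 10 + 6 + 4 = 100 GB.
Lower bound: ⌈100/14⌉ = 8 USB sticks.
A packing using 9 USB sticks:
  USB stick 1: 13 = 13
  USB stick 2: 12 = 12
  USB stick 3: 12 = 12
  USB stick 4: 11 = 11
  USB stick 5: 11 = 11
  USB stick 6: 11 = 11
  USB stick 7: 10 + 4 = 14
  USB stick 8: 10 = 10
  USB stick 9: 6 = 6
No arrangement into 8 USB sticks stays within capacity, so 9 is optimal.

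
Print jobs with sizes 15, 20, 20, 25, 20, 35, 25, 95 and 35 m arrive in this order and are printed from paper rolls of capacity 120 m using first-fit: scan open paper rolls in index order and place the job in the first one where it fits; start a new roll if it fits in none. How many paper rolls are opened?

  15 → roll 1 (new)  [load 15/120]
  20 → roll 1  [load 35/120]
  20 → roll 1  [load 55/120]
  25 → roll 1  [load 80/120]
  20 → roll 1  [load 100/120]
  35 → roll 2 (new)  [load 35/120]
  25 → roll 2  [load 60/120]
  95 → roll 3 (new)  [load 95/120]
  35 → roll 2  [load 95/120]
3 paper rolls opened.

3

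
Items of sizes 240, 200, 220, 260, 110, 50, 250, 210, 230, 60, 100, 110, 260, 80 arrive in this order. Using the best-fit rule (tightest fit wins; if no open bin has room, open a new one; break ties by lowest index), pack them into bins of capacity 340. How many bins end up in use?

  240 → bin 1 (new)  [load 240/340]
  200 → bin 2 (new)  [load 200/340]
  220 → bin 3 (new)  [load 220/340]
  260 → bin 4 (new)  [load 260/340]
  110 → bin 3  [load 330/340]
  50 → bin 4  [load 310/340]
  250 → bin 5 (new)  [load 250/340]
  210 → bin 6 (new)  [load 210/340]
  230 → bin 7 (new)  [load 230/340]
  60 → bin 5  [load 310/340]
  100 → bin 1  [load 340/340]
  110 → bin 7  [load 340/340]
  260 → bin 8 (new)  [load 260/340]
  80 → bin 8  [load 340/340]
8 bins opened.

8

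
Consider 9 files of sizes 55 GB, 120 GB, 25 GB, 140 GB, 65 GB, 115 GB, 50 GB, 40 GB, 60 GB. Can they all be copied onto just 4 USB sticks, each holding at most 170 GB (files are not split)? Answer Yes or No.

Yes

A valid assignment using 4 USB sticks:
  USB stick 1: 140 + 25 = 165
  USB stick 2: 120 + 50 = 170
  USB stick 3: 115 + 55 = 170
  USB stick 4: 65 + 60 + 40 = 165
Every load is within 170 GB, so 4 USB sticks suffice.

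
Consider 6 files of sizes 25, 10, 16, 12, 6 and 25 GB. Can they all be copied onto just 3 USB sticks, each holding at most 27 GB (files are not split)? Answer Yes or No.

Total = 94 GB; ⌈94/27⌉ = 4.
At least 4 USB sticks are required, but only 3 are allowed.

No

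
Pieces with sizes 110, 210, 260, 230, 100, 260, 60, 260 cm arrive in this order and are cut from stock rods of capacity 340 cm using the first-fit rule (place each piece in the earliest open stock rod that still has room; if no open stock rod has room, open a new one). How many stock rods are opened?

5

  110 → stock rod 1 (new)  [load 110/340]
  210 → stock rod 1  [load 320/340]
  260 → stock rod 2 (new)  [load 260/340]
  230 → stock rod 3 (new)  [load 230/340]
  100 → stock rod 3  [load 330/340]
  260 → stock rod 4 (new)  [load 260/340]
  60 → stock rod 2  [load 320/340]
  260 → stock rod 5 (new)  [load 260/340]
5 stock rods opened.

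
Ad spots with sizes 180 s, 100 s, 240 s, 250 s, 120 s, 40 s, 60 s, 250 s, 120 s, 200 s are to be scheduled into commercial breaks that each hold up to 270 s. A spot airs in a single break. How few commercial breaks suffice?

Total = 250 + 250 + 240 + 200 + 180 + 120 + 120 + 100 + 60 + 40 = 1560 s.
Lower bound: ⌈1560/270⌉ = 6 commercial breaks.
A packing using 7 commercial breaks:
  break 1: 250 = 250
  break 2: 250 = 250
  break 3: 240 = 240
  break 4: 200 + 60 = 260
  break 5: 180 + 40 = 220
  break 6: 120 + 120 = 240
  break 7: 100 = 100
No arrangement into 6 commercial breaks stays within capacity, so 7 is optimal.

7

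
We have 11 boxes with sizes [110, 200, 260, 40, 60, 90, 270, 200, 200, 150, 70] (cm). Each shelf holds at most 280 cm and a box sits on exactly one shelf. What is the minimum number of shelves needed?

Total = 270 + 260 + 200 + 200 + 200 + 150 + 110 + 90 + 70 + 60 + 40 = 1650 cm.
Lower bound: ⌈1650/280⌉ = 6 shelves.
A packing using 7 shelves:
  shelf 1: 270 = 270
  shelf 2: 260 = 260
  shelf 3: 200 + 70 = 270
  shelf 4: 200 + 60 = 260
  shelf 5: 200 + 40 = 240
  shelf 6: 150 + 110 = 260
  shelf 7: 90 = 90
No arrangement into 6 shelves stays within capacity, so 7 is optimal.

7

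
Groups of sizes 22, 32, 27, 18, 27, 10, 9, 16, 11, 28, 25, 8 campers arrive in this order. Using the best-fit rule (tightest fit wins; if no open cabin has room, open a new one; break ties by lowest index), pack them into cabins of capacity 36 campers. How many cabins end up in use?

  22 → cabin 1 (new)  [load 22/36]
  32 → cabin 2 (new)  [load 32/36]
  27 → cabin 3 (new)  [load 27/36]
  18 → cabin 4 (new)  [load 18/36]
  27 → cabin 5 (new)  [load 27/36]
  10 → cabin 1  [load 32/36]
  9 → cabin 3  [load 36/36]
  16 → cabin 4  [load 34/36]
  11 → cabin 6 (new)  [load 11/36]
  28 → cabin 7 (new)  [load 28/36]
  25 → cabin 6  [load 36/36]
  8 → cabin 7  [load 36/36]
7 cabins opened.

7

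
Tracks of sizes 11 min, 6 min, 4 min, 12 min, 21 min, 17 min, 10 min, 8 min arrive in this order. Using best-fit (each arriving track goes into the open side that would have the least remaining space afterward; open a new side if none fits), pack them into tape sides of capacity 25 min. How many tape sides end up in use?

  11 → side 1 (new)  [load 11/25]
  6 → side 1  [load 17/25]
  4 → side 1  [load 21/25]
  12 → side 2 (new)  [load 12/25]
  21 → side 3 (new)  [load 21/25]
  17 → side 4 (new)  [load 17/25]
  10 → side 2  [load 22/25]
  8 → side 4  [load 25/25]
4 tape sides opened.

4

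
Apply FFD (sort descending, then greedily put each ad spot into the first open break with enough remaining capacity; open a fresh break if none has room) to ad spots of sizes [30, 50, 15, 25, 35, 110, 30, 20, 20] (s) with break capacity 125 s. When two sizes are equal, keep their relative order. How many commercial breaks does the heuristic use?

3

Sorted descending: 110, 50, 35, 30, 30, 25, 20, 20, 15.
  110 → break 1 (new)  [load 110/125]
  50 → break 2 (new)  [load 50/125]
  35 → break 2  [load 85/125]
  30 → break 2  [load 115/125]
  30 → break 3 (new)  [load 30/125]
  25 → break 3  [load 55/125]
  20 → break 3  [load 75/125]
  20 → break 3  [load 95/125]
  15 → break 1  [load 125/125]
3 commercial breaks opened.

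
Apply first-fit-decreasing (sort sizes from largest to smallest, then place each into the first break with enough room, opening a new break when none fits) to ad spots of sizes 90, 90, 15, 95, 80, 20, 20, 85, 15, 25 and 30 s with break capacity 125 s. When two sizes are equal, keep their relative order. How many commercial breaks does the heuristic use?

Sorted descending: 95, 90, 90, 85, 80, 30, 25, 20, 20, 15, 15.
  95 → break 1 (new)  [load 95/125]
  90 → break 2 (new)  [load 90/125]
  90 → break 3 (new)  [load 90/125]
  85 → break 4 (new)  [load 85/125]
  80 → break 5 (new)  [load 80/125]
  30 → break 1  [load 125/125]
  25 → break 2  [load 115/125]
  20 → break 3  [load 110/125]
  20 → break 4  [load 105/125]
  15 → break 3  [load 125/125]
  15 → break 4  [load 120/125]
5 commercial breaks opened.

5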